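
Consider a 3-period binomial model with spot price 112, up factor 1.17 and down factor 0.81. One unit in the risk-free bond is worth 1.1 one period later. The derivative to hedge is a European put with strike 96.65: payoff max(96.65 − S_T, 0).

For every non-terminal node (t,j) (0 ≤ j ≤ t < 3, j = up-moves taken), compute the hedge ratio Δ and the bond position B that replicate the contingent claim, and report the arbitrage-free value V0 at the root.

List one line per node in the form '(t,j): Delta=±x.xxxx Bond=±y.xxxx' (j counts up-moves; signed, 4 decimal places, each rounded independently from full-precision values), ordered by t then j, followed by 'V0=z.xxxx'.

(0,0): Delta=-0.0890 Bond=10.9109
(1,0): Delta=-0.3825 Bond=38.6280
(1,1): Delta=-0.0400 Bond=5.5750
(2,0): Delta=-1.0000 Bond=87.8636
(2,1): Delta=-0.2794 Bond=31.5388
(2,2): Delta=0.0000 Bond=0.0000
V0=0.9379

Since d<R<u, set p* = (R−d)/(u−d) = 0.8056; price each node as the discounted p*-expectation of its children.
At expiry t=3: V(3,0)=37.1286, V(3,1)=10.6747, V(3,2)=0.0000, V(3,3)=0.0000
Node (2,0) S=73.4832: V=(p*·10.6747+(1−p*)·37.1286)/1.1=14.3804; Δ=(10.6747−37.1286)/(85.9753−59.5214)=-1.0000; B=V−Δ·S=87.8636
Node (2,1) S=106.1424: V=(p*·0.0000+(1−p*)·10.6747)/1.1=1.8869; Δ=(0.0000−10.6747)/(124.1866−85.9753)=-0.2794; B=V−Δ·S=31.5388
Node (2,2) S=153.3168: V=(p*·0.0000+(1−p*)·0.0000)/1.1=0.0000; Δ=(0.0000−0.0000)/(179.3807−124.1866)=0.0000; B=V−Δ·S=0.0000
Node (1,0) S=90.7200: V=(p*·1.8869+(1−p*)·14.3804)/1.1=3.9238; Δ=(1.8869−14.3804)/(106.1424−73.4832)=-0.3825; B=V−Δ·S=38.6280
Node (1,1) S=131.0400: V=(p*·0.0000+(1−p*)·1.8869)/1.1=0.3335; Δ=(0.0000−1.8869)/(153.3168−106.1424)=-0.0400; B=V−Δ·S=5.5750
Node (0,0) S=112.0000: V=(p*·0.3335+(1−p*)·3.9238)/1.1=0.9379; Δ=(0.3335−3.9238)/(131.0400−90.7200)=-0.0890; B=V−Δ·S=10.9109
Self-financing check: at every node Δ·S+B equals the discounted successor values.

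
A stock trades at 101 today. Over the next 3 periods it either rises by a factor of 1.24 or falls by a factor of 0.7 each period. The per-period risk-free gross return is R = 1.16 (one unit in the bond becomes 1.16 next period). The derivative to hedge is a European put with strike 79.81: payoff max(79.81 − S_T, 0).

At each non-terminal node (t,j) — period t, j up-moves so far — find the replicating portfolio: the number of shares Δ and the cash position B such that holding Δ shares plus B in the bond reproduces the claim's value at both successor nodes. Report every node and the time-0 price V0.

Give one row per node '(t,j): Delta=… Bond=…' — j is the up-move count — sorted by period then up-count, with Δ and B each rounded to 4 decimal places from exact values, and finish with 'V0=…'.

Under the risk-neutral measure, an up-move has probability p* = (R−d)/(u−d) = 0.8519 and values discount at R = 1.16.
At expiry t=3: V(3,0)=45.1670, V(3,1)=18.4424, V(3,2)=0.0000, V(3,3)=0.0000
  t=2,j=0: stock 49.4900 → up 61.3676 (V=18.4424), down 34.6430 (V=45.1670). Price 19.3117; hedge Δ=-1.0000, bond B=68.8017.
  t=2,j=1: stock 87.6680 → up 108.7083 (V=0.0000), down 61.3676 (V=18.4424). Price 2.3554; hedge Δ=-0.3896, bond B=36.5079.
  t=2,j=2: stock 155.2976 → up 192.5690 (V=0.0000), down 108.7083 (V=0.0000). Price 0.0000; hedge Δ=0.0000, bond B=0.0000.
  t=1,j=0: stock 70.7000 → up 87.6680 (V=2.3554), down 49.4900 (V=19.3117). Price 4.1960; hedge Δ=-0.4441, bond B=35.5967.
  t=1,j=1: stock 125.2400 → up 155.2976 (V=0.0000), down 87.6680 (V=2.3554). Price 0.3008; hedge Δ=-0.0348, bond B=4.6626.
  t=0,j=0: stock 101.0000 → up 125.2400 (V=0.3008), down 70.7000 (V=4.1960). Price 0.7568; hedge Δ=-0.0714, bond B=7.9702.
Root portfolio cost Δ·101+B reproduces V0=0.7568.

(0,0): Delta=-0.0714 Bond=7.9702
(1,0): Delta=-0.4441 Bond=35.5967
(1,1): Delta=-0.0348 Bond=4.6626
(2,0): Delta=-1.0000 Bond=68.8017
(2,1): Delta=-0.3896 Bond=36.5079
(2,2): Delta=0.0000 Bond=0.0000
V0=0.7568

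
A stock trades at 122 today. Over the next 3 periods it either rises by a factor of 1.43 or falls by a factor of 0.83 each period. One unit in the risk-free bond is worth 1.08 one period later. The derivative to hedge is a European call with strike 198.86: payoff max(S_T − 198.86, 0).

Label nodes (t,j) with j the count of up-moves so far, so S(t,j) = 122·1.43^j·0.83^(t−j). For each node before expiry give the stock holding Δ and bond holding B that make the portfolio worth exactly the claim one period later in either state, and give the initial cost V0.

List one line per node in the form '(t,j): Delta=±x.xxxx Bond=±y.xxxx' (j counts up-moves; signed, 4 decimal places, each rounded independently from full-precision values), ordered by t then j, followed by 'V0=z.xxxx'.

(0,0): Delta=0.3511 Bond=-31.7873
(1,0): Delta=0.0521 Bond=-4.0554
(1,1): Delta=0.5940 Bond=-76.7152
(2,0): Delta=0.0000 Bond=0.0000
(2,1): Delta=0.0945 Bond=-10.5115
(2,2): Delta=1.0000 Bond=-184.1296
V0=11.0462

The replicating-portfolio and risk-neutral prices coincide; use p* = (1.08−0.83)/(1.43−0.83) = 0.4167 for the latter.
At expiry t=3: V(3,0)=0.0000, V(3,1)=0.0000, V(3,2)=8.2066, V(3,3)=157.8933
  t=2,j=0: stock 84.0458 → up 120.1855 (V=0.0000), down 69.7580 (V=0.0000). Price 0.0000; hedge Δ=0.0000, bond B=0.0000.
  t=2,j=1: stock 144.8018 → up 207.0666 (V=8.2066), down 120.1855 (V=0.0000). Price 3.1661; hedge Δ=0.0945, bond B=-10.5115.
  t=2,j=2: stock 249.4778 → up 356.7533 (V=157.8933), down 207.0666 (V=8.2066). Price 65.3482; hedge Δ=1.0000, bond B=-184.1296.
  t=1,j=0: stock 101.2600 → up 144.8018 (V=3.1661), down 84.0458 (V=0.0000). Price 1.2215; hedge Δ=0.0521, bond B=-4.0554.
  t=1,j=1: stock 174.4600 → up 249.4778 (V=65.3482), down 144.8018 (V=3.1661). Price 26.9216; hedge Δ=0.5940, bond B=-76.7152.
  t=0,j=0: stock 122.0000 → up 174.4600 (V=26.9216), down 101.2600 (V=1.2215). Price 11.0462; hedge Δ=0.3511, bond B=-31.7873.
Self-financing check: at every node Δ·S+B equals the discounted successor values.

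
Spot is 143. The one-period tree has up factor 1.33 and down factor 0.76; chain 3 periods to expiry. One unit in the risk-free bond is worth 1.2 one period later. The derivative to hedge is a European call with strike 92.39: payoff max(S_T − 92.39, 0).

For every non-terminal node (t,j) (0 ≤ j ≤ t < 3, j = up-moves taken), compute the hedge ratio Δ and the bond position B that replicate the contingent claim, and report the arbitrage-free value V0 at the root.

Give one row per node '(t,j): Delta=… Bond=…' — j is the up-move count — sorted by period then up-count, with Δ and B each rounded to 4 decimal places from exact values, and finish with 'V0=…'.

The replicating-portfolio and risk-neutral prices coincide; use p* = (1.2−0.76)/(1.33−0.76) = 0.7719 for the latter.
Payoff layer (t=3): V(3,0)=0.0000, V(3,1)=17.4637, V(3,2)=99.8541, V(3,3)=244.0371
  t=2,j=0: stock 82.5968 → up 109.8537 (V=17.4637), down 62.7736 (V=0.0000). Price 11.2340; hedge Δ=0.3709, bond B=-19.4042.
  t=2,j=1: stock 144.5444 → up 192.2441 (V=99.8541), down 109.8537 (V=17.4637). Price 67.5527; hedge Δ=1.0000, bond B=-76.9917.
  t=2,j=2: stock 252.9527 → up 336.4271 (V=244.0371), down 192.2441 (V=99.8541). Price 175.9610; hedge Δ=1.0000, bond B=-76.9917.
  t=1,j=0: stock 108.6800 → up 144.5444 (V=67.5527), down 82.5968 (V=11.2340). Price 45.5901; hedge Δ=0.9091, bond B=-53.2147.
  t=1,j=1: stock 190.1900 → up 252.9527 (V=175.9610), down 144.5444 (V=67.5527). Price 126.0303; hedge Δ=1.0000, bond B=-64.1597.
  t=0,j=0: stock 143.0000 → up 190.1900 (V=126.0303), down 108.6800 (V=45.5901). Price 89.7369; hedge Δ=0.9869, bond B=-51.3862.
Check: Δ(0,0)·S0 + B(0,0) = 89.7369 = V0.

(0,0): Delta=0.9869 Bond=-51.3862
(1,0): Delta=0.9091 Bond=-53.2147
(1,1): Delta=1.0000 Bond=-64.1597
(2,0): Delta=0.3709 Bond=-19.4042
(2,1): Delta=1.0000 Bond=-76.9917
(2,2): Delta=1.0000 Bond=-76.9917
V0=89.7369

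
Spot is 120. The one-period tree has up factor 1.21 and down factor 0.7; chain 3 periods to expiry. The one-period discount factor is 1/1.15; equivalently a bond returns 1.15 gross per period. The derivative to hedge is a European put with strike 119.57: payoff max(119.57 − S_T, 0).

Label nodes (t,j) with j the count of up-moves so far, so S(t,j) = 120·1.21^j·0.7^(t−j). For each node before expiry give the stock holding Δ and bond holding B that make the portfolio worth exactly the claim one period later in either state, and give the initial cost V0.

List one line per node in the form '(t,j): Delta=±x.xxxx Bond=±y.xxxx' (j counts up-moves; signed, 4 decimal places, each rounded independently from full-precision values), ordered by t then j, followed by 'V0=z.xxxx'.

No-arbitrage ⇒ martingale measure with p* = (R−d)/(u−d) = 0.8824.
Terminal payoffs: V(3,0)=78.4100, V(3,1)=48.4220, V(3,2)=0.0000, V(3,3)=0.0000
(2,0): S=58.8000. Δ = (V_up−V_dn)/(S_up−S_dn) = (48.4220−78.4100)/(71.1480−41.1600) = -1.0000. V = [p*·48.4220 + (1−p*)·78.4100]/1.15 = 45.1739. B = V − Δ·S = 103.9739.
(2,1): S=101.6400. Δ = (V_up−V_dn)/(S_up−S_dn) = (0.0000−48.4220)/(122.9844−71.1480) = -0.9341. V = [p*·0.0000 + (1−p*)·48.4220]/1.15 = 4.9537. B = V − Δ·S = 99.8988.
(2,2): S=175.6920. Δ = (V_up−V_dn)/(S_up−S_dn) = (0.0000−0.0000)/(212.5873−122.9844) = 0.0000. V = [p*·0.0000 + (1−p*)·0.0000]/1.15 = 0.0000. B = V − Δ·S = 0.0000.
(1,0): S=84.0000. Δ = (V_up−V_dn)/(S_up−S_dn) = (4.9537−45.1739)/(101.6400−58.8000) = -0.9388. V = [p*·4.9537 + (1−p*)·45.1739]/1.15 = 8.4221. B = V − Δ·S = 87.2854.
(1,1): S=145.2000. Δ = (V_up−V_dn)/(S_up−S_dn) = (0.0000−4.9537)/(175.6920−101.6400) = -0.0669. V = [p*·0.0000 + (1−p*)·4.9537]/1.15 = 0.5068. B = V − Δ·S = 10.2198.
(0,0): S=120.0000. Δ = (V_up−V_dn)/(S_up−S_dn) = (0.5068−8.4221)/(145.2000−84.0000) = -0.1293. V = [p*·0.5068 + (1−p*)·8.4221]/1.15 = 1.2504. B = V − Δ·S = 16.7707.
Root portfolio cost Δ·120+B reproduces V0=1.2504.

(0,0): Delta=-0.1293 Bond=16.7707
(1,0): Delta=-0.9388 Bond=87.2854
(1,1): Delta=-0.0669 Bond=10.2198
(2,0): Delta=-1.0000 Bond=103.9739
(2,1): Delta=-0.9341 Bond=99.8988
(2,2): Delta=0.0000 Bond=0.0000
V0=1.2504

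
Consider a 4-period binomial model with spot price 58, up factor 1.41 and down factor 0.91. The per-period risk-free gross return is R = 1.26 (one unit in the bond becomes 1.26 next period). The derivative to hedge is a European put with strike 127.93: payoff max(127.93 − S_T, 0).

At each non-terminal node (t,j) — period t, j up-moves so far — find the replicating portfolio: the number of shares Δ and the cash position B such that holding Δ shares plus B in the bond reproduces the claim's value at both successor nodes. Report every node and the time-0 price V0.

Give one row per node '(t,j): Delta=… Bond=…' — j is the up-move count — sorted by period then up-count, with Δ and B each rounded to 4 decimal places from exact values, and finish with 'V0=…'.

(0,0): Delta=-0.3671 Bond=26.9705
(1,0): Delta=-0.7658 Bond=55.0260
(1,1): Delta=-0.2568 Bond=24.9643
(2,0): Delta=-1.0000 Bond=80.5808
(2,1): Delta=-0.7010 Bond=64.5121
(2,2): Delta=-0.1340 Bond=17.2877
(3,0): Delta=-1.0000 Bond=101.5317
(3,1): Delta=-1.0000 Bond=101.5317
(3,2): Delta=-0.6183 Bond=72.6082
(3,3): Delta=0.0000 Bond=0.0000
V0=5.6778

Under the risk-neutral measure, an up-move has probability p* = (R−d)/(u−d) = 0.7000 and values discount at R = 1.26.
Terminal payoffs: V(4,0)=88.1565, V(4,1)=66.3030, V(4,2)=32.4420, V(4,3)=0.0000, V(4,4)=0.0000
Node (3,0) S=43.7071: V=(p*·66.3030+(1−p*)·88.1565)/1.26=57.8246; Δ=(66.3030−88.1565)/(61.6270−39.7735)=-1.0000; B=V−Δ·S=101.5317
Node (3,1) S=67.7220: V=(p*·32.4420+(1−p*)·66.3030)/1.26=33.8097; Δ=(32.4420−66.3030)/(95.4880−61.6270)=-1.0000; B=V−Δ·S=101.5317
Node (3,2) S=104.9319: V=(p*·0.0000+(1−p*)·32.4420)/1.26=7.7243; Δ=(0.0000−32.4420)/(147.9540−95.4880)=-0.6183; B=V−Δ·S=72.6082
Node (3,3) S=162.5868: V=(p*·0.0000+(1−p*)·0.0000)/1.26=0.0000; Δ=(0.0000−0.0000)/(229.2474−147.9540)=0.0000; B=V−Δ·S=0.0000
Node (2,0) S=48.0298: V=(p*·33.8097+(1−p*)·57.8246)/1.26=32.5510; Δ=(33.8097−57.8246)/(67.7220−43.7071)=-1.0000; B=V−Δ·S=80.5808
Node (2,1) S=74.4198: V=(p*·7.7243+(1−p*)·33.8097)/1.26=12.3412; Δ=(7.7243−33.8097)/(104.9319−67.7220)=-0.7010; B=V−Δ·S=64.5121
Node (2,2) S=115.3098: V=(p*·0.0000+(1−p*)·7.7243)/1.26=1.8391; Δ=(0.0000−7.7243)/(162.5868−104.9319)=-0.1340; B=V−Δ·S=17.2877
Node (1,0) S=52.7800: V=(p*·12.3412+(1−p*)·32.5510)/1.26=14.6064; Δ=(12.3412−32.5510)/(74.4198−48.0298)=-0.7658; B=V−Δ·S=55.0260
Node (1,1) S=81.7800: V=(p*·1.8391+(1−p*)·12.3412)/1.26=3.9601; Δ=(1.8391−12.3412)/(115.3098−74.4198)=-0.2568; B=V−Δ·S=24.9643
Node (0,0) S=58.0000: V=(p*·3.9601+(1−p*)·14.6064)/1.26=5.6778; Δ=(3.9601−14.6064)/(81.7800−52.7800)=-0.3671; B=V−Δ·S=26.9705
Each (Δ,B) replicates both successor values, so the strategy is self-financing and V0 is arbitrage-free.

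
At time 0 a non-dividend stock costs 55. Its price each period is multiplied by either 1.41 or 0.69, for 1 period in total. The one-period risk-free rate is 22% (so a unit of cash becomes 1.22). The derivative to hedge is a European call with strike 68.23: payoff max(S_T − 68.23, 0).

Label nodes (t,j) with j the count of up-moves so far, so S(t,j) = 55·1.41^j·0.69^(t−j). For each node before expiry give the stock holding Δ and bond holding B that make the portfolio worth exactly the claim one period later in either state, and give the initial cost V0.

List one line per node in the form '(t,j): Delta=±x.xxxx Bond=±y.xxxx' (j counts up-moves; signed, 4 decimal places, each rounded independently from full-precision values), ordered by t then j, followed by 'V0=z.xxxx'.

Under the risk-neutral measure, an up-move has probability p* = (R−d)/(u−d) = 0.7361 and values discount at R = 1.22.
Terminal values V(1,·): V(1,0)=0.0000, V(1,1)=9.3200
Node (0,0) S=55.0000: V=(p*·9.3200+(1−p*)·0.0000)/1.22=5.6234; Δ=(9.3200−0.0000)/(77.5500−37.9500)=0.2354; B=V−Δ·S=-7.3210
Root portfolio cost Δ·55+B reproduces V0=5.6234.

(0,0): Delta=0.2354 Bond=-7.3210
V0=5.6234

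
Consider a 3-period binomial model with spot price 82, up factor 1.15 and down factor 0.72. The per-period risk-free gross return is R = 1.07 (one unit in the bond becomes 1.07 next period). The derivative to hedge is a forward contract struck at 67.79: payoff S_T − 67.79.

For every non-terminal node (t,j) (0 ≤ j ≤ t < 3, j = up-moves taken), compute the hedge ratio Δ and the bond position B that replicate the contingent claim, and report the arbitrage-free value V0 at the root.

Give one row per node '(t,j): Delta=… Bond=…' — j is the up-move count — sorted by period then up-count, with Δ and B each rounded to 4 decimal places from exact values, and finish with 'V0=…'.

(0,0): Delta=1.0000 Bond=-55.3368
(1,0): Delta=1.0000 Bond=-59.2104
(1,1): Delta=1.0000 Bond=-59.2104
(2,0): Delta=1.0000 Bond=-63.3551
(2,1): Delta=1.0000 Bond=-63.3551
(2,2): Delta=1.0000 Bond=-63.3551
V0=26.6632

Under the risk-neutral measure, an up-move has probability p* = (R−d)/(u−d) = 0.8140 and values discount at R = 1.07.
Terminal payoffs: V(3,0)=-37.1837, V(3,1)=-18.9049, V(3,2)=10.2904, V(3,3)=56.9217
Node (2,0) S=42.5088: V=(p*·-18.9049+(1−p*)·-37.1837)/1.07=-20.8463; Δ=(-18.9049−-37.1837)/(48.8851−30.6063)=1.0000; B=V−Δ·S=-63.3551
Node (2,1) S=67.8960: V=(p*·10.2904+(1−p*)·-18.9049)/1.07=4.5409; Δ=(10.2904−-18.9049)/(78.0804−48.8851)=1.0000; B=V−Δ·S=-63.3551
Node (2,2) S=108.4450: V=(p*·56.9217+(1−p*)·10.2904)/1.07=45.0899; Δ=(56.9217−10.2904)/(124.7117−78.0804)=1.0000; B=V−Δ·S=-63.3551
Node (1,0) S=59.0400: V=(p*·4.5409+(1−p*)·-20.8463)/1.07=-0.1704; Δ=(4.5409−-20.8463)/(67.8960−42.5088)=1.0000; B=V−Δ·S=-59.2104
Node (1,1) S=94.3000: V=(p*·45.0899+(1−p*)·4.5409)/1.07=35.0896; Δ=(45.0899−4.5409)/(108.4450−67.8960)=1.0000; B=V−Δ·S=-59.2104
Node (0,0) S=82.0000: V=(p*·35.0896+(1−p*)·-0.1704)/1.07=26.6632; Δ=(35.0896−-0.1704)/(94.3000−59.0400)=1.0000; B=V−Δ·S=-55.3368
The time-0 hedge costs 26.6632, which is the no-arbitrage price.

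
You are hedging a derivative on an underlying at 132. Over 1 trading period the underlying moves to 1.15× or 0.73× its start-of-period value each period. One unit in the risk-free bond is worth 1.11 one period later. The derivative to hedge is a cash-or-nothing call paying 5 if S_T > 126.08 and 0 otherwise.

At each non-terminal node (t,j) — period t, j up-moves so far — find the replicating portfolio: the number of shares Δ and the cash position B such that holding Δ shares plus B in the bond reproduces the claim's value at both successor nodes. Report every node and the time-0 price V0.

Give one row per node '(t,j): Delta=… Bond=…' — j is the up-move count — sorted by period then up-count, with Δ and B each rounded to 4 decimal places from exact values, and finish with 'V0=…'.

(0,0): Delta=0.0902 Bond=-7.8293
V0=4.0755

Since d<R<u, set p* = (R−d)/(u−d) = 0.9048; price each node as the discounted p*-expectation of its children.
Terminal payoffs: V(1,0)=0.0000, V(1,1)=5.0000
Node (0,0) S=132.0000: V=(p*·5.0000+(1−p*)·0.0000)/1.11=4.0755; Δ=(5.0000−0.0000)/(151.8000−96.3600)=0.0902; B=V−Δ·S=-7.8293
Self-financing check: at every node Δ·S+B equals the discounted successor values.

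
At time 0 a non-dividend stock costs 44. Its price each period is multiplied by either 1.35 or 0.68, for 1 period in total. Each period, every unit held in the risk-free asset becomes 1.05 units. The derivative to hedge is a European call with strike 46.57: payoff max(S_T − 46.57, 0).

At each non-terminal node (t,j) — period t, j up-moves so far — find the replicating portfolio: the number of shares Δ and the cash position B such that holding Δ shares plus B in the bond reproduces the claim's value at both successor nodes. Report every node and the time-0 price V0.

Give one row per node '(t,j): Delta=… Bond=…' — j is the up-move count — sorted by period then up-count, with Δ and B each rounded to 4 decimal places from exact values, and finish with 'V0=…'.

Risk-neutral probability p* = (R−d)/(u−d) = (1.05−0.68)/(1.35−0.68) = 0.5522.
Terminal values V(1,·): V(1,0)=0.0000, V(1,1)=12.8300
(0,0): S=44.0000. Δ = (V_up−V_dn)/(S_up−S_dn) = (12.8300−0.0000)/(59.4000−29.9200) = 0.4352. V = [p*·12.8300 + (1−p*)·0.0000]/1.05 = 6.7478. B = V − Δ·S = -12.4014.
Check: Δ(0,0)·S0 + B(0,0) = 6.7478 = V0.

(0,0): Delta=0.4352 Bond=-12.4014
V0=6.7478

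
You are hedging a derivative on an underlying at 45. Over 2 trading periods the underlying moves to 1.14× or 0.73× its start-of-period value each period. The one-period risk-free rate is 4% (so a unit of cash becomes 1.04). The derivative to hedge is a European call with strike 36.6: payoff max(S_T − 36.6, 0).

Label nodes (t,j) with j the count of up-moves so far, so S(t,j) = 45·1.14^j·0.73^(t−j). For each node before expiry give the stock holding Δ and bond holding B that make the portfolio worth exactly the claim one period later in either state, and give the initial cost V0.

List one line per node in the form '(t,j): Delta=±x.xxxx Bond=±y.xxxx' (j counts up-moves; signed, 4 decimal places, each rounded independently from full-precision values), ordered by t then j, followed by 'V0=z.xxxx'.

Risk-neutral probability p* = (R−d)/(u−d) = (1.04−0.73)/(1.14−0.73) = 0.7561.
Terminal values V(2,·): V(2,0)=0.0000, V(2,1)=0.8490, V(2,2)=21.8820
Node (1,0) S=32.8500: V=(p*·0.8490+(1−p*)·0.0000)/1.04=0.6172; Δ=(0.8490−0.0000)/(37.4490−23.9805)=0.0630; B=V−Δ·S=-1.4535
Node (1,1) S=51.3000: V=(p*·21.8820+(1−p*)·0.8490)/1.04=16.1077; Δ=(21.8820−0.8490)/(58.4820−37.4490)=1.0000; B=V−Δ·S=-35.1923
Node (0,0) S=45.0000: V=(p*·16.1077+(1−p*)·0.6172)/1.04=11.8553; Δ=(16.1077−0.6172)/(51.3000−32.8500)=0.8396; B=V−Δ·S=-25.9263
The time-0 hedge costs 11.8553, which is the no-arbitrage price.

(0,0): Delta=0.8396 Bond=-25.9263
(1,0): Delta=0.0630 Bond=-1.4535
(1,1): Delta=1.0000 Bond=-35.1923
V0=11.8553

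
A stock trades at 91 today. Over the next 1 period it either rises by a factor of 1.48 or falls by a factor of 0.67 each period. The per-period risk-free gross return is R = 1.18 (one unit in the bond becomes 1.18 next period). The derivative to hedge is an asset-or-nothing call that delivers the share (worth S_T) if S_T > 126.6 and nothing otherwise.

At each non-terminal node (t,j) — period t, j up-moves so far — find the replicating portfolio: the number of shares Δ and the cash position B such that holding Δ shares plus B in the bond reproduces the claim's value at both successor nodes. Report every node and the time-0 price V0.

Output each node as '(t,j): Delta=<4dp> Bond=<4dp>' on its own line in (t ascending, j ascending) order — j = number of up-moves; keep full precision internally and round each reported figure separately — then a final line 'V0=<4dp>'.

(0,0): Delta=1.8272 Bond=-94.4085
V0=71.8632

The replicating-portfolio and risk-neutral prices coincide; use p* = (1.18−0.67)/(1.48−0.67) = 0.6296 for the latter.
Terminal payoffs: V(1,0)=0.0000, V(1,1)=134.6800
(0,0): S=91.0000. Δ = (V_up−V_dn)/(S_up−S_dn) = (134.6800−0.0000)/(134.6800−60.9700) = 1.8272. V = [p*·134.6800 + (1−p*)·0.0000]/1.18 = 71.8632. B = V − Δ·S = -94.4085.
Root portfolio cost Δ·91+B reproduces V0=71.8632.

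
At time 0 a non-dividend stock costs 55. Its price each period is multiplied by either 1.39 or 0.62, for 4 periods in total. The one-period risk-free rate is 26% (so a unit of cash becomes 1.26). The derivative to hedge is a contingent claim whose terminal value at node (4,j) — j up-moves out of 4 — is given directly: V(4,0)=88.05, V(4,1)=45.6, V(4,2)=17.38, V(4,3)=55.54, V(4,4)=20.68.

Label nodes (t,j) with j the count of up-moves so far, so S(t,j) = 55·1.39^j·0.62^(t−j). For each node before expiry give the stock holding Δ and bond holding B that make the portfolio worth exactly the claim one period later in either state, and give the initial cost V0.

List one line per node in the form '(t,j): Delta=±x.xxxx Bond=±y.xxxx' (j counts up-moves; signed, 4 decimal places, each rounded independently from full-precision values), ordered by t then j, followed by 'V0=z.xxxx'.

No-arbitrage ⇒ martingale measure with p* = (R−d)/(u−d) = 0.8312.
Payoff layer (t=4): V(4,0)=88.0500, V(4,1)=45.6000, V(4,2)=17.3800, V(4,3)=55.5400, V(4,4)=20.6800
  t=3,j=0: stock 13.1080 → up 18.2202 (V=45.6000), down 8.1270 (V=88.0500). Price 41.8785; hedge Δ=-4.2058, bond B=97.0083.
  t=3,j=1: stock 29.3874 → up 40.8485 (V=17.3800), down 18.2202 (V=45.6000). Price 17.5749; hedge Δ=-1.2471, bond B=54.2243.
  t=3,j=2: stock 65.8846 → up 91.5796 (V=55.5400), down 40.8485 (V=17.3800). Price 38.9662; hedge Δ=0.7522, bond B=-10.5922.
  t=3,j=3: stock 147.7090 → up 205.3156 (V=20.6800), down 91.5796 (V=55.5400). Price 21.0837; hedge Δ=-0.3065, bond B=66.3564.
  t=2,j=0: stock 21.1420 → up 29.3874 (V=17.5749), down 13.1080 (V=41.8785). Price 17.2049; hedge Δ=-1.4929, bond B=48.7679.
  t=2,j=1: stock 47.3990 → up 65.8846 (V=38.9662), down 29.3874 (V=17.5749). Price 28.0593; hedge Δ=0.5861, bond B=0.2784.
  t=2,j=2: stock 106.2655 → up 147.7090 (V=21.0837), down 65.8846 (V=38.9662). Price 19.1292; hedge Δ=-0.2185, bond B=42.3532.
  t=1,j=0: stock 34.1000 → up 47.3990 (V=28.0593), down 21.1420 (V=17.2049). Price 20.8148; hedge Δ=0.4134, bond B=6.7182.
  t=1,j=1: stock 76.4500 → up 106.2655 (V=19.1292), down 47.3990 (V=28.0593). Price 16.3785; hedge Δ=-0.1517, bond B=27.9760.
  t=0,j=0: stock 55.0000 → up 76.4500 (V=16.3785), down 34.1000 (V=20.8148). Price 13.5932; hedge Δ=-0.1048, bond B=19.3547.
Check: Δ(0,0)·S0 + B(0,0) = 13.5932 = V0.

(0,0): Delta=-0.1048 Bond=19.3547
(1,0): Delta=0.4134 Bond=6.7182
(1,1): Delta=-0.1517 Bond=27.9760
(2,0): Delta=-1.4929 Bond=48.7679
(2,1): Delta=0.5861 Bond=0.2784
(2,2): Delta=-0.2185 Bond=42.3532
(3,0): Delta=-4.2058 Bond=97.0083
(3,1): Delta=-1.2471 Bond=54.2243
(3,2): Delta=0.7522 Bond=-10.5922
(3,3): Delta=-0.3065 Bond=66.3564
V0=13.5932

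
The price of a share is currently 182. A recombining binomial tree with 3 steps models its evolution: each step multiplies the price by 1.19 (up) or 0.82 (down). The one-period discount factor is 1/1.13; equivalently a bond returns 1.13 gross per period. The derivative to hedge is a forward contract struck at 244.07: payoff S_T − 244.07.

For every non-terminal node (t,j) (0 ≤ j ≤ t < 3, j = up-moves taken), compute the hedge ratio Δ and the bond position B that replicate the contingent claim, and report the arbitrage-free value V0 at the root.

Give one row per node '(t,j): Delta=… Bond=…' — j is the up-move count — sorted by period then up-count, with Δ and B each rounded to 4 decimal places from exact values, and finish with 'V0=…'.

(0,0): Delta=1.0000 Bond=-169.1528
(1,0): Delta=1.0000 Bond=-191.1426
(1,1): Delta=1.0000 Bond=-191.1426
(2,0): Delta=1.0000 Bond=-215.9912
(2,1): Delta=1.0000 Bond=-215.9912
(2,2): Delta=1.0000 Bond=-215.9912
V0=12.8472

Risk-neutral probability p* = (R−d)/(u−d) = (1.13−0.82)/(1.19−0.82) = 0.8378.
At expiry t=3: V(3,0)=-143.7210, V(3,1)=-98.4416, V(3,2)=-32.7312, V(3,3)=62.6289
  t=2,j=0: stock 122.3768 → up 145.6284 (V=-98.4416), down 100.3490 (V=-143.7210). Price -93.6144; hedge Δ=1.0000, bond B=-215.9912.
  t=2,j=1: stock 177.5956 → up 211.3388 (V=-32.7312), down 145.6284 (V=-98.4416). Price -38.3956; hedge Δ=1.0000, bond B=-215.9912.
  t=2,j=2: stock 257.7302 → up 306.6989 (V=62.6289), down 211.3388 (V=-32.7312). Price 41.7390; hedge Δ=1.0000, bond B=-215.9912.
  t=1,j=0: stock 149.2400 → up 177.5956 (V=-38.3956), down 122.3768 (V=-93.6144). Price -41.9026; hedge Δ=1.0000, bond B=-191.1426.
  t=1,j=1: stock 216.5800 → up 257.7302 (V=41.7390), down 177.5956 (V=-38.3956). Price 25.4374; hedge Δ=1.0000, bond B=-191.1426.
  t=0,j=0: stock 182.0000 → up 216.5800 (V=25.4374), down 149.2400 (V=-41.9026). Price 12.8472; hedge Δ=1.0000, bond B=-169.1528.
The time-0 hedge costs 12.8472, which is the no-arbitrage price.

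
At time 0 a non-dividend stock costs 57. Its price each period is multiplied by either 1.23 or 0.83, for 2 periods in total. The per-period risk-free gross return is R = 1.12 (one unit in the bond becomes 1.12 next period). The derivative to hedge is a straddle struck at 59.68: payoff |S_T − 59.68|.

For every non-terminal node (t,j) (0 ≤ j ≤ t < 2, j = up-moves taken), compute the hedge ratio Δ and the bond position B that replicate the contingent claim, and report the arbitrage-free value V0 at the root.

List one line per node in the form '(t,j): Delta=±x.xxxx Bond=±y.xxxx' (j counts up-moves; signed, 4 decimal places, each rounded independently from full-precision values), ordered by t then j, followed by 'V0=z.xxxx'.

(0,0): Delta=0.5079 Bond=-16.1179
(1,0): Delta=-1.0000 Bond=53.2857
(1,1): Delta=0.8938 Bond=-45.1112
V0=12.8312

No-arbitrage ⇒ martingale measure with p* = (R−d)/(u−d) = 0.7250.
Payoff layer (t=2): V(2,0)=20.4127, V(2,1)=1.4887, V(2,2)=26.5553
  t=1,j=0: stock 47.3100 → up 58.1913 (V=1.4887), down 39.2673 (V=20.4127). Price 5.9757; hedge Δ=-1.0000, bond B=53.2857.
  t=1,j=1: stock 70.1100 → up 86.2353 (V=26.5553), down 58.1913 (V=1.4887). Price 17.5553; hedge Δ=0.8938, bond B=-45.1112.
  t=0,j=0: stock 57.0000 → up 70.1100 (V=17.5553), down 47.3100 (V=5.9757). Price 12.8312; hedge Δ=0.5079, bond B=-16.1179.
The time-0 hedge costs 12.8312, which is the no-arbitrage price.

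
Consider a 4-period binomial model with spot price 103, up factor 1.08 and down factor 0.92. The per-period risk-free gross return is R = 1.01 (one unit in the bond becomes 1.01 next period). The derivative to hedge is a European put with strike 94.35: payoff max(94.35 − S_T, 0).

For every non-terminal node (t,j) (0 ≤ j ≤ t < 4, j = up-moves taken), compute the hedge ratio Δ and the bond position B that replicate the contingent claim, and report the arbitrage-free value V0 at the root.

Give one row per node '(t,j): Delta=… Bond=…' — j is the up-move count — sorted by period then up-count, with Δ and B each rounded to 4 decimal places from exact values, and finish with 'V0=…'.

The replicating-portfolio and risk-neutral prices coincide; use p* = (1.01−0.92)/(1.08−0.92) = 0.5625 for the latter.
Terminal payoffs: V(4,0)=20.5615, V(4,1)=7.7287, V(4,2)=0.0000, V(4,3)=0.0000, V(4,4)=0.0000
  t=3,j=0: stock 80.2049 → up 86.6213 (V=7.7287), down 73.7885 (V=20.5615). Price 13.2110; hedge Δ=-1.0000, bond B=93.4158.
  t=3,j=1: stock 94.1535 → up 101.6858 (V=0.0000), down 86.6213 (V=7.7287). Price 3.3478; hedge Δ=-0.5130, bond B=51.6525.
  t=3,j=2: stock 110.5281 → up 119.3703 (V=0.0000), down 101.6858 (V=0.0000). Price 0.0000; hedge Δ=0.0000, bond B=0.0000.
  t=3,j=3: stock 129.7503 → up 140.1304 (V=0.0000), down 119.3703 (V=0.0000). Price 0.0000; hedge Δ=0.0000, bond B=0.0000.
  t=2,j=0: stock 87.1792 → up 94.1535 (V=3.3478), down 80.2049 (V=13.2110). Price 7.5871; hedge Δ=-0.7071, bond B=69.2317.
  t=2,j=1: stock 102.3408 → up 110.5281 (V=0.0000), down 94.1535 (V=3.3478). Price 1.4502; hedge Δ=-0.2045, bond B=22.3742.
  t=2,j=2: stock 120.1392 → up 129.7503 (V=0.0000), down 110.5281 (V=0.0000). Price 0.0000; hedge Δ=0.0000, bond B=0.0000.
  t=1,j=0: stock 94.7600 → up 102.3408 (V=1.4502), down 87.1792 (V=7.5871). Price 4.0941; hedge Δ=-0.4048, bond B=42.4499.
  t=1,j=1: stock 111.2400 → up 120.1392 (V=0.0000), down 102.3408 (V=1.4502). Price 0.6282; hedge Δ=-0.0815, bond B=9.6918.
  t=0,j=0: stock 103.0000 → up 111.2400 (V=0.6282), down 94.7600 (V=4.0941). Price 2.1233; hedge Δ=-0.2103, bond B=23.7856.
The time-0 hedge costs 2.1233, which is the no-arbitrage price.

(0,0): Delta=-0.2103 Bond=23.7856
(1,0): Delta=-0.4048 Bond=42.4499
(1,1): Delta=-0.0815 Bond=9.6918
(2,0): Delta=-0.7071 Bond=69.2317
(2,1): Delta=-0.2045 Bond=22.3742
(2,2): Delta=0.0000 Bond=0.0000
(3,0): Delta=-1.0000 Bond=93.4158
(3,1): Delta=-0.5130 Bond=51.6525
(3,2): Delta=0.0000 Bond=0.0000
(3,3): Delta=0.0000 Bond=0.0000
V0=2.1233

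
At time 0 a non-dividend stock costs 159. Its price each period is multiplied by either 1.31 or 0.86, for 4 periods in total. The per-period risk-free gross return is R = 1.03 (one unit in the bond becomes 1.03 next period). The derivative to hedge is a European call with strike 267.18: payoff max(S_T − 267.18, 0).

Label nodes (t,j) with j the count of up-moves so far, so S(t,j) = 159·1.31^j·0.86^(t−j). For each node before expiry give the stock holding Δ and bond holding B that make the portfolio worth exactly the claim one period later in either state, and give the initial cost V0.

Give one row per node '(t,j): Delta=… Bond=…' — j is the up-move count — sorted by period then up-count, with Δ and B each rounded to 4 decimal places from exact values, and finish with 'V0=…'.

(0,0): Delta=0.2480 Bond=-30.9940
(1,0): Delta=0.0879 Bond=-10.0400
(1,1): Delta=0.4210 Bond=-67.9680
(2,0): Delta=0.0000 Bond=0.0000
(2,1): Delta=0.1830 Bond=-27.3737
(2,2): Delta=0.6784 Bond=-140.2266
(3,0): Delta=0.0000 Bond=0.0000
(3,1): Delta=0.0000 Bond=0.0000
(3,2): Delta=0.3809 Bond=-74.6335
(3,3): Delta=1.0000 Bond=-259.3981
V0=8.4345

Since d<R<u, set p* = (R−d)/(u−d) = 0.3778; price each node as the discounted p*-expectation of its children.
Payoff layer (t=4): V(4,0)=0.0000, V(4,1)=0.0000, V(4,2)=0.0000, V(4,3)=40.2240, V(4,4)=201.0749
Node (3,0) S=101.1329: V=(p*·0.0000+(1−p*)·0.0000)/1.03=0.0000; Δ=(0.0000−0.0000)/(132.4841−86.9743)=0.0000; B=V−Δ·S=0.0000
Node (3,1) S=154.0513: V=(p*·0.0000+(1−p*)·0.0000)/1.03=0.0000; Δ=(0.0000−0.0000)/(201.8072−132.4841)=0.0000; B=V−Δ·S=0.0000
Node (3,2) S=234.6595: V=(p*·40.2240+(1−p*)·0.0000)/1.03=14.7531; Δ=(40.2240−0.0000)/(307.4040−201.8072)=0.3809; B=V−Δ·S=-74.6335
Node (3,3) S=357.4465: V=(p*·201.0749+(1−p*)·40.2240)/1.03=98.0484; Δ=(201.0749−40.2240)/(468.2549−307.4040)=1.0000; B=V−Δ·S=-259.3981
Node (2,0) S=117.5964: V=(p*·0.0000+(1−p*)·0.0000)/1.03=0.0000; Δ=(0.0000−0.0000)/(154.0513−101.1329)=0.0000; B=V−Δ·S=0.0000
Node (2,1) S=179.1294: V=(p*·14.7531+(1−p*)·0.0000)/1.03=5.4111; Δ=(14.7531−0.0000)/(234.6595−154.0513)=0.1830; B=V−Δ·S=-27.3737
Node (2,2) S=272.8599: V=(p*·98.0484+(1−p*)·14.7531)/1.03=44.8740; Δ=(98.0484−14.7531)/(357.4465−234.6595)=0.6784; B=V−Δ·S=-140.2266
Node (1,0) S=136.7400: V=(p*·5.4111+(1−p*)·0.0000)/1.03=1.9846; Δ=(5.4111−0.0000)/(179.1294−117.5964)=0.0879; B=V−Δ·S=-10.0400
Node (1,1) S=208.2900: V=(p*·44.8740+(1−p*)·5.4111)/1.03=19.7275; Δ=(44.8740−5.4111)/(272.8599−179.1294)=0.4210; B=V−Δ·S=-67.9680
Node (0,0) S=159.0000: V=(p*·19.7275+(1−p*)·1.9846)/1.03=8.4345; Δ=(19.7275−1.9846)/(208.2900−136.7400)=0.2480; B=V−Δ·S=-30.9940
Self-financing check: at every node Δ·S+B equals the discounted successor values.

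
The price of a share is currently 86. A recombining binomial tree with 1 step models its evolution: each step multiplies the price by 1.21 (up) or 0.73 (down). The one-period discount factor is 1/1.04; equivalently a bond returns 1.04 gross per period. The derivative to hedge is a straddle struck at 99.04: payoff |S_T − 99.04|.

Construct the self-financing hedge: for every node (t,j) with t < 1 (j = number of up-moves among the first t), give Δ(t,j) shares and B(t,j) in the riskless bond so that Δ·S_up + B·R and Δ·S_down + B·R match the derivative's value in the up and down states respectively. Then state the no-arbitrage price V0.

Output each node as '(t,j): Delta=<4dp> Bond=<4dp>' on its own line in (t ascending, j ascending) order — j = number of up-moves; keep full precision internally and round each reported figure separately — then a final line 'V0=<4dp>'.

(0,0): Delta=-0.7568 Bond=80.5489
V0=15.4655

Since d<R<u, set p* = (R−d)/(u−d) = 0.6458; price each node as the discounted p*-expectation of its children.
Terminal payoffs: V(1,0)=36.2600, V(1,1)=5.0200
Node (0,0) S=86.0000: V=(p*·5.0200+(1−p*)·36.2600)/1.04=15.4655; Δ=(5.0200−36.2600)/(104.0600−62.7800)=-0.7568; B=V−Δ·S=80.5489
Root portfolio cost Δ·86+B reproduces V0=15.4655.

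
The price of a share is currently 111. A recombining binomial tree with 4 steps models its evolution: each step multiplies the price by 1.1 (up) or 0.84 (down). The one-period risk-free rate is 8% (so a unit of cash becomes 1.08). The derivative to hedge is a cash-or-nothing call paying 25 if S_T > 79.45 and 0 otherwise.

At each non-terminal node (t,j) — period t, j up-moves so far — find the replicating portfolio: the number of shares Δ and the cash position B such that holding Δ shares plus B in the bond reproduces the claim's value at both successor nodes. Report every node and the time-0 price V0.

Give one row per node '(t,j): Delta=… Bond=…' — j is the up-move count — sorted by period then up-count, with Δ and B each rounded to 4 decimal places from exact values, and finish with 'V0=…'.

Risk-neutral probability p* = (R−d)/(u−d) = (1.08−0.84)/(1.1−0.84) = 0.9231.
Terminal payoffs: V(4,0)=0.0000, V(4,1)=0.0000, V(4,2)=25.0000, V(4,3)=25.0000, V(4,4)=25.0000
Node (3,0) S=65.7901: V=(p*·0.0000+(1−p*)·0.0000)/1.08=0.0000; Δ=(0.0000−0.0000)/(72.3692−55.2637)=0.0000; B=V−Δ·S=0.0000
Node (3,1) S=86.1538: V=(p*·25.0000+(1−p*)·0.0000)/1.08=21.3675; Δ=(25.0000−0.0000)/(94.7691−72.3692)=1.1161; B=V−Δ·S=-74.7863
Node (3,2) S=112.8204: V=(p*·25.0000+(1−p*)·25.0000)/1.08=23.1481; Δ=(25.0000−25.0000)/(124.1024−94.7691)=0.0000; B=V−Δ·S=23.1481
Node (3,3) S=147.7410: V=(p*·25.0000+(1−p*)·25.0000)/1.08=23.1481; Δ=(25.0000−25.0000)/(162.5151−124.1024)=0.0000; B=V−Δ·S=23.1481
Node (2,0) S=78.3216: V=(p*·21.3675+(1−p*)·0.0000)/1.08=18.2628; Δ=(21.3675−0.0000)/(86.1538−65.7901)=1.0493; B=V−Δ·S=-63.9199
Node (2,1) S=102.5640: V=(p*·23.1481+(1−p*)·21.3675)/1.08=21.3066; Δ=(23.1481−21.3675)/(112.8204−86.1538)=0.0668; B=V−Δ·S=14.4581
Node (2,2) S=134.3100: V=(p*·23.1481+(1−p*)·23.1481)/1.08=21.4335; Δ=(23.1481−23.1481)/(147.7410−112.8204)=0.0000; B=V−Δ·S=21.4335
Node (1,0) S=93.2400: V=(p*·21.3066+(1−p*)·18.2628)/1.08=19.5116; Δ=(21.3066−18.2628)/(102.5640−78.3216)=0.1256; B=V−Δ·S=7.8046
Node (1,1) S=122.1000: V=(p*·21.4335+(1−p*)·21.3066)/1.08=19.8368; Δ=(21.4335−21.3066)/(134.3100−102.5640)=0.0040; B=V−Δ·S=19.3490
Node (0,0) S=111.0000: V=(p*·19.8368+(1−p*)·19.5116)/1.08=18.3442; Δ=(19.8368−19.5116)/(122.1000−93.2400)=0.0113; B=V−Δ·S=17.0935
The time-0 hedge costs 18.3442, which is the no-arbitrage price.

(0,0): Delta=0.0113 Bond=17.0935
(1,0): Delta=0.1256 Bond=7.8046
(1,1): Delta=0.0040 Bond=19.3490
(2,0): Delta=1.0493 Bond=-63.9199
(2,1): Delta=0.0668 Bond=14.4581
(2,2): Delta=0.0000 Bond=21.4335
(3,0): Delta=0.0000 Bond=0.0000
(3,1): Delta=1.1161 Bond=-74.7863
(3,2): Delta=0.0000 Bond=23.1481
(3,3): Delta=0.0000 Bond=23.1481
V0=18.3442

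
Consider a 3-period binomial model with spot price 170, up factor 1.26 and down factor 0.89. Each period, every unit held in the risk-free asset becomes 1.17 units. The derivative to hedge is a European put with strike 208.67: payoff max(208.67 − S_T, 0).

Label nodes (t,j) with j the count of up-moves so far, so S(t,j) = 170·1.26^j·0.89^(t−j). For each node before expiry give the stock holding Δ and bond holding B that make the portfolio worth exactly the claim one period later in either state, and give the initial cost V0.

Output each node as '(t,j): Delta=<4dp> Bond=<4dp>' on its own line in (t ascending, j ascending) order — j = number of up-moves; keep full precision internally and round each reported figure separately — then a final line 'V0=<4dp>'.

The replicating-portfolio and risk-neutral prices coincide; use p* = (1.17−0.89)/(1.26−0.89) = 0.7568 for the latter.
Terminal payoffs: V(3,0)=88.8253, V(3,1)=39.0022, V(3,2)=0.0000, V(3,3)=0.0000
(2,0): S=134.6570. Δ = (V_up−V_dn)/(S_up−S_dn) = (39.0022−88.8253)/(169.6678−119.8447) = -1.0000. V = [p*·39.0022 + (1−p*)·88.8253]/1.17 = 43.6934. B = V − Δ·S = 178.3504.
(2,1): S=190.6380. Δ = (V_up−V_dn)/(S_up−S_dn) = (0.0000−39.0022)/(240.2039−169.6678) = -0.5529. V = [p*·0.0000 + (1−p*)·39.0022]/1.17 = 8.1086. B = V − Δ·S = 113.5199.
(2,2): S=269.8920. Δ = (V_up−V_dn)/(S_up−S_dn) = (0.0000−0.0000)/(340.0639−240.2039) = 0.0000. V = [p*·0.0000 + (1−p*)·0.0000]/1.17 = 0.0000. B = V − Δ·S = 0.0000.
(1,0): S=151.3000. Δ = (V_up−V_dn)/(S_up−S_dn) = (8.1086−43.6934)/(190.6380−134.6570) = -0.6357. V = [p*·8.1086 + (1−p*)·43.6934]/1.17 = 14.3285. B = V − Δ·S = 110.5038.
(1,1): S=214.2000. Δ = (V_up−V_dn)/(S_up−S_dn) = (0.0000−8.1086)/(269.8920−190.6380) = -0.1023. V = [p*·0.0000 + (1−p*)·8.1086]/1.17 = 1.6858. B = V − Δ·S = 23.6008.
(0,0): S=170.0000. Δ = (V_up−V_dn)/(S_up−S_dn) = (1.6858−14.3285)/(214.2000−151.3000) = -0.2010. V = [p*·1.6858 + (1−p*)·14.3285]/1.17 = 4.0693. B = V − Δ·S = 38.2388.
Each (Δ,B) replicates both successor values, so the strategy is self-financing and V0 is arbitrage-free.

(0,0): Delta=-0.2010 Bond=38.2388
(1,0): Delta=-0.6357 Bond=110.5038
(1,1): Delta=-0.1023 Bond=23.6008
(2,0): Delta=-1.0000 Bond=178.3504
(2,1): Delta=-0.5529 Bond=113.5199
(2,2): Delta=0.0000 Bond=0.0000
V0=4.0693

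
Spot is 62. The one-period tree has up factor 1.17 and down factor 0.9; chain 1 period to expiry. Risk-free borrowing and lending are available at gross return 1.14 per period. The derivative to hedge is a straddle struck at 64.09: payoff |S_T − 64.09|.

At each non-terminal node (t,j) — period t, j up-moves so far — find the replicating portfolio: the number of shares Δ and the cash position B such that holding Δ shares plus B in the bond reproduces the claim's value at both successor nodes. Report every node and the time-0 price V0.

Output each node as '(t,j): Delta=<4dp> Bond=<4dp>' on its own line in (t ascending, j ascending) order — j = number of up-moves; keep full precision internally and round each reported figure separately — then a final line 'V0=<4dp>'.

The replicating-portfolio and risk-neutral prices coincide; use p* = (1.14−0.9)/(1.17−0.9) = 0.8889 for the latter.
Terminal values V(1,·): V(1,0)=8.2900, V(1,1)=8.4500
  t=0,j=0: stock 62.0000 → up 72.5400 (V=8.4500), down 55.8000 (V=8.2900). Price 7.3967; hedge Δ=0.0096, bond B=6.8041.
The time-0 hedge costs 7.3967, which is the no-arbitrage price.

(0,0): Delta=0.0096 Bond=6.8041
V0=7.3967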